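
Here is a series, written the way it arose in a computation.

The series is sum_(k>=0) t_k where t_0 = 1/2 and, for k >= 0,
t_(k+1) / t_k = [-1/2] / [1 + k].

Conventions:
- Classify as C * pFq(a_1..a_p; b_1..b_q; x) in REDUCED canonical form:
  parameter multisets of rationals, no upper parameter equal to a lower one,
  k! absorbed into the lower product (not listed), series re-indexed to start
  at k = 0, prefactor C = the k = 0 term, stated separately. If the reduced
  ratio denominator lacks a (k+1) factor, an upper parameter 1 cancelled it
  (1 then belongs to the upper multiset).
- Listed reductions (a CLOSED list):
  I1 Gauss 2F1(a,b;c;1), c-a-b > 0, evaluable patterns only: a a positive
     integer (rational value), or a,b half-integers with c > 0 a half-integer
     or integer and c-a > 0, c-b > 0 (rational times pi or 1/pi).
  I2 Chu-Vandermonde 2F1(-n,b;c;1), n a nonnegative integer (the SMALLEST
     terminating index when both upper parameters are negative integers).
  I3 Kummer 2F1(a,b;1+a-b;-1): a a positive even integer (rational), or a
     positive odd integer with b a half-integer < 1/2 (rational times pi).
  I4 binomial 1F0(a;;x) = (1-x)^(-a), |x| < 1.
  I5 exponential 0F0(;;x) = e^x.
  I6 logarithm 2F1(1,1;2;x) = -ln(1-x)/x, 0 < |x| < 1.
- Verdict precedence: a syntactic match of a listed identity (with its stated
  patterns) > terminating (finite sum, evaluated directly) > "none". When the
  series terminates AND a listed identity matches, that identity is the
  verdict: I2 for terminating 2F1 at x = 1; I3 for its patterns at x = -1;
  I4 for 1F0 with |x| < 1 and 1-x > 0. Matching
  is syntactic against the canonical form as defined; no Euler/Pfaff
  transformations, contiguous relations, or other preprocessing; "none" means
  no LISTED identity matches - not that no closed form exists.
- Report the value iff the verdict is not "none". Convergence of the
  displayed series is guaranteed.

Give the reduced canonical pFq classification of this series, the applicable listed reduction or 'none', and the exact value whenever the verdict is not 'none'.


This is 1/2 * 0F0(-; -; -1/2) in reduced canonical form. Verdict (x = -1/2): exponential (I5) applies (the 0F0 exponential series at x = -1/2). Hence: (1/2) * e^(-1/2).

The tell: t_0 = 1/2 here, and the expanded ratio factors over Q; C = 1/2, roots give parameters.
Adjacent-term ratio: r(k) = (-1/2) * 1 / [(k+1)] - rational; roots negated = parameters, x = (-1/2), C = 1/2.


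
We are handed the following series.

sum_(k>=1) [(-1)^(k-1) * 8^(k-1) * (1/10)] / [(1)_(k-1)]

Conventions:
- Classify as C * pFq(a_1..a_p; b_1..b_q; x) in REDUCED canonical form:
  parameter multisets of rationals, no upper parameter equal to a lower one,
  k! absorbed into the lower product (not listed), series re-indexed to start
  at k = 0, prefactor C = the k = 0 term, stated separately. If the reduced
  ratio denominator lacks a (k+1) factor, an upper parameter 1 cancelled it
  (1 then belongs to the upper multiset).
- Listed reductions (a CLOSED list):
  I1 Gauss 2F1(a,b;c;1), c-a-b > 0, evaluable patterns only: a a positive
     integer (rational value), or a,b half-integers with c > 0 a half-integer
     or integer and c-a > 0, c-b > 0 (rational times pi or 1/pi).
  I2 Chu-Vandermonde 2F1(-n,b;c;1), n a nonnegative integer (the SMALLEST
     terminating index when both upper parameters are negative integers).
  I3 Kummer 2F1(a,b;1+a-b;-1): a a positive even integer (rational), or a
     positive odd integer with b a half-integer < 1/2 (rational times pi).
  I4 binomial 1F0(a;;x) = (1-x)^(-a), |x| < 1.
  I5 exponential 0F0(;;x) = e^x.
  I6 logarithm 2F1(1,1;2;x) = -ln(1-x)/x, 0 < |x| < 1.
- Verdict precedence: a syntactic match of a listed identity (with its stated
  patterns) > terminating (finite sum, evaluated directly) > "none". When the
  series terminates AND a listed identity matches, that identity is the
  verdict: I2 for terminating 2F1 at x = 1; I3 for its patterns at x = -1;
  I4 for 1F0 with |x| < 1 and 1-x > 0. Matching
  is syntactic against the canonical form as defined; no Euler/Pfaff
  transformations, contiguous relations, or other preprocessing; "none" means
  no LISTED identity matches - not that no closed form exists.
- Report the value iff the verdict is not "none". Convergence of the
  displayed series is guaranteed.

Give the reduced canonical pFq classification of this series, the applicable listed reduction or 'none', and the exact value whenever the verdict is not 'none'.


Classification (C = 1/10): 0F0 with upper {-}, lower {-}, argument x = -8. Verdict: this is the exponential series (I5) (the 0F0 exponential series at x = -8). Value: (1/10) * e^(-8).

The tell: with t_0 = 1/10, (1)_k (prefactor 1/10) is k! itself.
Adjacent-term ratio: r(k) = (-8) * 1 / [(k+1)] - rational in k, leading ratio (-8); with t_0 = 1/10, classification follows.


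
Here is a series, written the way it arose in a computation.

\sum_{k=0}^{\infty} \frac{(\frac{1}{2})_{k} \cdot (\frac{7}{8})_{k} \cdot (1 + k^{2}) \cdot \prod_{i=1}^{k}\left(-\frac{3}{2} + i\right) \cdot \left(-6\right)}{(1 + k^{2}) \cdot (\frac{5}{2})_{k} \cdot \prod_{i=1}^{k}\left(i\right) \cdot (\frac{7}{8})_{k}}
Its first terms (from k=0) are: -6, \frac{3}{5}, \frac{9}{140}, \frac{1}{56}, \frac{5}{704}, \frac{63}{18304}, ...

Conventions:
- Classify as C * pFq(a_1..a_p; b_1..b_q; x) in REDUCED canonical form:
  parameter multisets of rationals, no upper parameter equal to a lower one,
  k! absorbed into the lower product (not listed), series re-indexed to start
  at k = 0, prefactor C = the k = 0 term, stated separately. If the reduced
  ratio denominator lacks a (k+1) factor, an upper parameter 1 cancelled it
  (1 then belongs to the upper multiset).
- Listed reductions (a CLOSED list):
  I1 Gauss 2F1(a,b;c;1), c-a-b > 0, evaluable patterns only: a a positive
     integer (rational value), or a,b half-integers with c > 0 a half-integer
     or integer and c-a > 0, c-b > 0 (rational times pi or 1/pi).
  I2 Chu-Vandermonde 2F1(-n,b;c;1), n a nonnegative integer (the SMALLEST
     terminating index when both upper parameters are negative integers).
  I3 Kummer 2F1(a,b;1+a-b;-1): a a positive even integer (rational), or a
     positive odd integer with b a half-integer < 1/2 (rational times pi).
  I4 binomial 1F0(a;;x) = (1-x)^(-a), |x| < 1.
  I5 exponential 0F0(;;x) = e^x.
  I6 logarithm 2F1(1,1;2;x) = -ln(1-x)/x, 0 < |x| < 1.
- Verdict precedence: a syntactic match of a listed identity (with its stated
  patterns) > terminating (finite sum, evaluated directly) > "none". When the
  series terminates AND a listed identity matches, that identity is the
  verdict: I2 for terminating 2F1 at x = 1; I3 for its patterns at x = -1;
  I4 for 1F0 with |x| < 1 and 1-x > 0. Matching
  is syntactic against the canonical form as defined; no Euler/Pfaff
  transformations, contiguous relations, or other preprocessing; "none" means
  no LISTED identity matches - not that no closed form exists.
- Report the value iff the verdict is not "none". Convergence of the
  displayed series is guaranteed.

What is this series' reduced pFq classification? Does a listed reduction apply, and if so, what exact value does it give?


Reduced: x = 1, 2F1, upper = {-\frac{1}{2}, \frac{1}{2}}, lower = {\frac{5}{2}}, C = -6. Verdict at x = 1: Gauss's theorem I1 (half-integer case) matches (x = 1; upper {-\frac{1}{2}, \frac{1}{2}} half-integers, c = \frac{5}{2} in the evaluable pattern). Hence: \left(-\frac{27}{16}\right) \cdot \pi.

First insight: t_0 = -6 here, and the parameter 7/8 appears in both the upper and lower lists and cancels (alongside the other common factor).
Term ratio: r(k) = 1 * (k-\frac{1}{2}) (k+\frac{1}{2}) / [(k+\frac{5}{2}) (k+1)] ; factor over Q: parameters, x = 1, and C = -6.


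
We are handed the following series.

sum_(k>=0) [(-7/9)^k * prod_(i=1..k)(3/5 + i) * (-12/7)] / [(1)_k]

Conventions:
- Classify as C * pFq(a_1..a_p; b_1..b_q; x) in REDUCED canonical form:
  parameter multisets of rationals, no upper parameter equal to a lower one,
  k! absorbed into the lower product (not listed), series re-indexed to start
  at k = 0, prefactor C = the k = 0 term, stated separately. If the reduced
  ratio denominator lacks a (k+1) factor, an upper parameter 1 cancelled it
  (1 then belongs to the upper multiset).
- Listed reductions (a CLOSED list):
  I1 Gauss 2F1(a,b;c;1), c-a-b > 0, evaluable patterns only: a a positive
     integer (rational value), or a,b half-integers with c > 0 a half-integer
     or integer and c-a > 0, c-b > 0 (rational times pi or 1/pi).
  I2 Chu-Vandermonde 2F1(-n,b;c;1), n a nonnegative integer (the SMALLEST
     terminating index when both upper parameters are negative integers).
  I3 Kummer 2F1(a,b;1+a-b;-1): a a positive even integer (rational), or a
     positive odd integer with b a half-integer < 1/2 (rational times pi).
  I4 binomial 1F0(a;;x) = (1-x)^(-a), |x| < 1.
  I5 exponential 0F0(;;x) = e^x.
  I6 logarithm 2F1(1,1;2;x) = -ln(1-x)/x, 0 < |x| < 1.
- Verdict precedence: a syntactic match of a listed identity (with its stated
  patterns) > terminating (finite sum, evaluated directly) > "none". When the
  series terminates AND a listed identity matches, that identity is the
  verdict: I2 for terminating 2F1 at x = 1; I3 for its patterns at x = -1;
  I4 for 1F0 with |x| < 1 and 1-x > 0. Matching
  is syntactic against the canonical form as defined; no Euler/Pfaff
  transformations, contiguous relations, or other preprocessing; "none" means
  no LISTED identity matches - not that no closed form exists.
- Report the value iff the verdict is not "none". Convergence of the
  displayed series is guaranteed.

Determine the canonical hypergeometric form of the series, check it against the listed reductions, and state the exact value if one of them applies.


First insight: from the first term -12/7: the running product (prefactor -12/7) telescopes to a rising factorial.
Ratio: r(k) = (-7/9) * (k+8/5) / [(k+1)] - rational; roots negated = parameters, x = (-7/9), C = -12/7.

At argument -7/9: a 1F0 with upper {8/5}, lower {-}, scaled by C = -12/7. Verdict (x = -7/9): the binomial series (I4) applies (the 1F0 binomial series: exponent -8/5, x = -7/9). Value: (-12/7) * (16/9)^(-8/5).


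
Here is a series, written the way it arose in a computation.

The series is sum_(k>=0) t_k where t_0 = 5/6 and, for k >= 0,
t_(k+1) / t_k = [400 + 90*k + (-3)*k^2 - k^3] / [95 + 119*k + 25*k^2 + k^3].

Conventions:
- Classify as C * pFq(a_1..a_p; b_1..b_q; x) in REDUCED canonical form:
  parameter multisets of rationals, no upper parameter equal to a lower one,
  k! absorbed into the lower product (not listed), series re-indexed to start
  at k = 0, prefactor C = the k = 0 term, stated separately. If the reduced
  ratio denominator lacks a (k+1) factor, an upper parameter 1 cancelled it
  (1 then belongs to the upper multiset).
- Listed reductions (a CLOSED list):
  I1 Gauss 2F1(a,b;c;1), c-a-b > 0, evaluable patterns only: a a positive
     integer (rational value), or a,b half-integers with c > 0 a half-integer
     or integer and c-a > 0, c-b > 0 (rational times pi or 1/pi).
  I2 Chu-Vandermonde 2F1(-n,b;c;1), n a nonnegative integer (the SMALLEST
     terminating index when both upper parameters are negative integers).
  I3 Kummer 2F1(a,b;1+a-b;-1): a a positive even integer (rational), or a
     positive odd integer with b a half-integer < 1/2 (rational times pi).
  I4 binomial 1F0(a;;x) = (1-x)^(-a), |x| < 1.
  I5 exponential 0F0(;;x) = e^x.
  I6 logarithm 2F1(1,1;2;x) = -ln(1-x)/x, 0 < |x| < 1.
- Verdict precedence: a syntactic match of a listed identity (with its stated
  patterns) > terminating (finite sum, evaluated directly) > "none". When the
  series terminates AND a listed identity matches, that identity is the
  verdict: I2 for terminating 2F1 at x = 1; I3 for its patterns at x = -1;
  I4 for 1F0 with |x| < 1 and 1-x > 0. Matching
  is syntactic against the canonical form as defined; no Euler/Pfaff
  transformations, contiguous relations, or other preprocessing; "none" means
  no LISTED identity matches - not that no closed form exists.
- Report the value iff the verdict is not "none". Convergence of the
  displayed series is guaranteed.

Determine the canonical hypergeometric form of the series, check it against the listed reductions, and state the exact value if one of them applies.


Key observation: t_0 = 5/6 here, and the expanded ratio factors over Q; C = 5/6, x = -1, roots give parameters.
Ratio: r(k) = (-1) * (k-10) (k+8) / [(k+19) (k+1)] - poly over poly, x = (-1) from leading terms; C = 5/6 at k = 0.

This is 5/6 * 2F1(-10, 8; 19; -1) in reduced canonical form. Verdict: the Kummer evaluation I3 applies (x = -1; c = 19 equals 1+a-b for upper {-10, 8}: listed pattern). Value: 255/7.


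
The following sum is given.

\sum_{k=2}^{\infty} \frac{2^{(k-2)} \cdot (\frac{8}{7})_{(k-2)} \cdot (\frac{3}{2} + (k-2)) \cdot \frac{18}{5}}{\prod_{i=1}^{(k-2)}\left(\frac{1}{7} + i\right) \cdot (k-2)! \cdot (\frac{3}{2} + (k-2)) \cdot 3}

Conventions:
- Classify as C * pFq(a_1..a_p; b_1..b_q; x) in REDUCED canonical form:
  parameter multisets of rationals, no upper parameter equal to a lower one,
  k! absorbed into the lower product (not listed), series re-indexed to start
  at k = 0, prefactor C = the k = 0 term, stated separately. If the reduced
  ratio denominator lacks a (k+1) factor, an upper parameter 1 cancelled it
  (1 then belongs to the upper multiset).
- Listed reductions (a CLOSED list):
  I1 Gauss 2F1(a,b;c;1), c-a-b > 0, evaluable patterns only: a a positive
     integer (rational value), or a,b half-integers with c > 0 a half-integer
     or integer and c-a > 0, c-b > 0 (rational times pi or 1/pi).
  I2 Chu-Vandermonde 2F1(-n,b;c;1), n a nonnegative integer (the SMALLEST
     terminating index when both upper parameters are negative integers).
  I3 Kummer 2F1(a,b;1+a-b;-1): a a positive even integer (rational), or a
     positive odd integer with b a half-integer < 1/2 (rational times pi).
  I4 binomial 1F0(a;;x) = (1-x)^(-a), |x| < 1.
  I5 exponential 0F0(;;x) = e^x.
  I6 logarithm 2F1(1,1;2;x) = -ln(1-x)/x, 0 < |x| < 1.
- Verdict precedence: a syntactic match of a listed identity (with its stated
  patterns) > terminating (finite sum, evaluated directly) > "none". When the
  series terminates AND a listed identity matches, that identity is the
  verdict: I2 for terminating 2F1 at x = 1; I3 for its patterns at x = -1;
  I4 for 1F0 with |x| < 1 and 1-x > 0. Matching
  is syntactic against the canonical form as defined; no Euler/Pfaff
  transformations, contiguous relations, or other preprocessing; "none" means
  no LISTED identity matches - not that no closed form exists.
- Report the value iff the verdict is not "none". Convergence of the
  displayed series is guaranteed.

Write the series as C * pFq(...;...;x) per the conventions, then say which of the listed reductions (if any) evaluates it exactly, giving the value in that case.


With C = \frac{6}{5}: the canonical form is 0F0(-; -; 2). Verdict: the exponential series (I5) fires (the 0F0 exponential series at x = 2). Hence: \frac{6}{5} \cdot e^{2}.

First insight: with t_0 = \frac{6}{5}, the parameter 8/7 appears in both the upper and lower lists and cancels (alongside the other common factor).
Step ratio: r(k) = 2 * 1 / [(k+1)] - rational in k, leading ratio 2; with t_0 = \frac{6}{5}, classification follows.


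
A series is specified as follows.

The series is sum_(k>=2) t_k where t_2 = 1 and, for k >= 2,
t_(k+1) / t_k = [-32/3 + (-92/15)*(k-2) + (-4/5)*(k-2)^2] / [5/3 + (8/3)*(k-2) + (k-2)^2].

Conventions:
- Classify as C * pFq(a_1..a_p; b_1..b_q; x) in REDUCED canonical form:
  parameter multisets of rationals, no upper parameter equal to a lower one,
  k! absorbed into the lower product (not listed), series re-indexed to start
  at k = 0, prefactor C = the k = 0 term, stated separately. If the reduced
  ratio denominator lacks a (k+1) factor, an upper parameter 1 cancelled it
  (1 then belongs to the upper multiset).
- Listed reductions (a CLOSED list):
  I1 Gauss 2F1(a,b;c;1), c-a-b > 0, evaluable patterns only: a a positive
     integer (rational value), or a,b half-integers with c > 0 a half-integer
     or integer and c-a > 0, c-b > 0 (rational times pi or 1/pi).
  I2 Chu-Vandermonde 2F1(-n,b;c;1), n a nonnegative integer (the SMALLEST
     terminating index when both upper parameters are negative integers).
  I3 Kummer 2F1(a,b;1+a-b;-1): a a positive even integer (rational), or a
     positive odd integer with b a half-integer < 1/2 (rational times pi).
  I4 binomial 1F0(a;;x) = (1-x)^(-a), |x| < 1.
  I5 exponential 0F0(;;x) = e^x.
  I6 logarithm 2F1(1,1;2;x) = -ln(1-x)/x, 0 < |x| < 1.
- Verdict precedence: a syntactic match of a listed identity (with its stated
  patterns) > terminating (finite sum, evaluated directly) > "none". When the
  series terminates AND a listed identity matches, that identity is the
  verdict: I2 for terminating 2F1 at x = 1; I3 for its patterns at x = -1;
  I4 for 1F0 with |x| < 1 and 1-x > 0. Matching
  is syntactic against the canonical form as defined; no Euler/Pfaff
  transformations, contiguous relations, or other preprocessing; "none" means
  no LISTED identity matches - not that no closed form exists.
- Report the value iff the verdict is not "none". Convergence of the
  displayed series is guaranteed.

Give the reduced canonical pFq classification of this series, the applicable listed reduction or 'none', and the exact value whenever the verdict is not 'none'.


This is 1 * 2F1(8/3, 5; 5/3; -4/5) in reduced canonical form. Verdict: none here - no I1-I6 shape fits x = -4/5 with lower {5/3}.

Key step: from the first term 1: factor the ratio over Q (prefactor 1): negated roots = parameters.
Step ratio: r(k) = (-4/5) * (k+8/3) (k+5) / [(k+5/3) (k+1)] - poly over poly, x = (-4/5) from leading terms; C = 1 at k = 0.


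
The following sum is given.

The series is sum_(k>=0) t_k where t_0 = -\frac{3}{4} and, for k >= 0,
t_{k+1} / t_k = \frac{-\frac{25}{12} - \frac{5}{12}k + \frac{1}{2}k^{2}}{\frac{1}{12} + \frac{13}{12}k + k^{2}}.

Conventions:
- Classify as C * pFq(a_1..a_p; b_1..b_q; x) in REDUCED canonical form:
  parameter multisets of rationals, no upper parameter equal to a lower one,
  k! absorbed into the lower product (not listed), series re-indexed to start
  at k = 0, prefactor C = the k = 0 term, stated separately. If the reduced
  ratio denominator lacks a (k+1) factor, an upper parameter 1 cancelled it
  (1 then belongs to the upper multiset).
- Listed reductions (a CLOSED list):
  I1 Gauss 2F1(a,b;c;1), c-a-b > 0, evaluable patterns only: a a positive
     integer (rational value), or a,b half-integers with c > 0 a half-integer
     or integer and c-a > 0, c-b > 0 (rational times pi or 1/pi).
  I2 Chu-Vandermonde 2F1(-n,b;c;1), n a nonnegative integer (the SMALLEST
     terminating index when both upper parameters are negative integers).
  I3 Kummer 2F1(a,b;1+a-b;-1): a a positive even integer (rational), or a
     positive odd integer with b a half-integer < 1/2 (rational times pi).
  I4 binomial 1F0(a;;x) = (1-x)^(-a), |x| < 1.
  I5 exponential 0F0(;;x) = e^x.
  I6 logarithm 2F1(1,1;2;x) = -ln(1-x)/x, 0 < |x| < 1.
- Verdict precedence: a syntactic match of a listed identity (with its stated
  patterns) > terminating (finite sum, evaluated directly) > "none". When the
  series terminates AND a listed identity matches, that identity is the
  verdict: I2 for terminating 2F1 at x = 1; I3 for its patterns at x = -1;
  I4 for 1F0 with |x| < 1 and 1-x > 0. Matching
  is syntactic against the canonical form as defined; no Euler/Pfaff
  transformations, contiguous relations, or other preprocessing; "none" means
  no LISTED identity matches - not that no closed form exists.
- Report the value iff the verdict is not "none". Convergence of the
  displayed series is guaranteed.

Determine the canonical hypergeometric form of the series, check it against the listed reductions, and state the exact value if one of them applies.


Canonical form: C = -\frac{3}{4} times 2F1 with upper {-\frac{5}{2}, \frac{5}{3}}, lower {\frac{1}{12}}, x = \frac{1}{2}. Verdict: none. Every listed pattern misses the 2F1 form at \frac{1}{2}, upper {-\frac{5}{2}, \frac{5}{3}}.

First insight: t_0 = -\frac{3}{4} here, and roots of the ratio polynomials (C = -3/4) are the negated parameters.
Ratio: r(k) = \frac{1}{2} * (k-\frac{5}{2}) (k+\frac{5}{3}) / [(k+\frac{1}{12}) (k+1)] - poly over poly, x = \frac{1}{2} from leading terms; C = -\frac{3}{4} at k = 0.


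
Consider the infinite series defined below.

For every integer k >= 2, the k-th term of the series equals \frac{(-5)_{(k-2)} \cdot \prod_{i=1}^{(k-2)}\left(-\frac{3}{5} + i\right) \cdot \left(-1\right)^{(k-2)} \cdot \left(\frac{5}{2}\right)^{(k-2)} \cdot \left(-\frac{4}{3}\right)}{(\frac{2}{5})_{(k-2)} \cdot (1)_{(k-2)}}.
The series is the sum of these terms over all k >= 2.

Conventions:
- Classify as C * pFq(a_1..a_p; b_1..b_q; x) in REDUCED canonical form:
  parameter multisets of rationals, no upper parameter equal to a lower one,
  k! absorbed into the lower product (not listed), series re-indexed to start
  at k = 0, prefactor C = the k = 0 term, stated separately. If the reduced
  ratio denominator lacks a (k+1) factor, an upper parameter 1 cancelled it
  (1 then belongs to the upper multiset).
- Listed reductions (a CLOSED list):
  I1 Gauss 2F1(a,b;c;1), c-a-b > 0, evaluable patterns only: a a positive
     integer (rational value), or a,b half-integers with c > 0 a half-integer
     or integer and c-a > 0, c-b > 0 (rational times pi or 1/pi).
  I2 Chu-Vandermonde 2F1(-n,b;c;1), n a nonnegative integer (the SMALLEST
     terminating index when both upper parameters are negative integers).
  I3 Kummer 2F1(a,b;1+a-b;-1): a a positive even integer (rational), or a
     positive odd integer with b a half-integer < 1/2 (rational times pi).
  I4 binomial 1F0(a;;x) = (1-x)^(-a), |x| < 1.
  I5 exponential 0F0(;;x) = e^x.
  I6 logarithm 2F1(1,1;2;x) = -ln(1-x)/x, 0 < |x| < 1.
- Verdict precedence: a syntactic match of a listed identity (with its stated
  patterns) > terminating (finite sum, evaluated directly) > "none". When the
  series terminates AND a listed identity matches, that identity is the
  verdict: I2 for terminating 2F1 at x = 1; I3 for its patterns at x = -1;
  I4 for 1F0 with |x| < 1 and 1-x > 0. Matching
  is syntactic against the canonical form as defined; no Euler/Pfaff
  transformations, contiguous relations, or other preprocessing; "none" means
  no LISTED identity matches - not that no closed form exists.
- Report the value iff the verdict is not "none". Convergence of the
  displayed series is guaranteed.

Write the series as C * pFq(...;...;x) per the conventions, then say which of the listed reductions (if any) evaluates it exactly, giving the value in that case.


Prefactor -\frac{4}{3}, argument -\frac{5}{2}: 1F0 with upper {-5} over lower {-}. Verdict: terminating - upper -5 stops the sum at k = 5; the 6 terms are added exactly. Sum: -\frac{16807}{24}.

Key step: t_0 being -\frac{4}{3}, the (-1)^k factor (C = -4/3, x = -5/2) folds into the argument's sign.
Ratio: r(k) = -\frac{5}{2} * (k-5) / [(k+1)] - rational; roots negated = parameters, x = -\frac{5}{2}, C = -\frac{4}{3}.


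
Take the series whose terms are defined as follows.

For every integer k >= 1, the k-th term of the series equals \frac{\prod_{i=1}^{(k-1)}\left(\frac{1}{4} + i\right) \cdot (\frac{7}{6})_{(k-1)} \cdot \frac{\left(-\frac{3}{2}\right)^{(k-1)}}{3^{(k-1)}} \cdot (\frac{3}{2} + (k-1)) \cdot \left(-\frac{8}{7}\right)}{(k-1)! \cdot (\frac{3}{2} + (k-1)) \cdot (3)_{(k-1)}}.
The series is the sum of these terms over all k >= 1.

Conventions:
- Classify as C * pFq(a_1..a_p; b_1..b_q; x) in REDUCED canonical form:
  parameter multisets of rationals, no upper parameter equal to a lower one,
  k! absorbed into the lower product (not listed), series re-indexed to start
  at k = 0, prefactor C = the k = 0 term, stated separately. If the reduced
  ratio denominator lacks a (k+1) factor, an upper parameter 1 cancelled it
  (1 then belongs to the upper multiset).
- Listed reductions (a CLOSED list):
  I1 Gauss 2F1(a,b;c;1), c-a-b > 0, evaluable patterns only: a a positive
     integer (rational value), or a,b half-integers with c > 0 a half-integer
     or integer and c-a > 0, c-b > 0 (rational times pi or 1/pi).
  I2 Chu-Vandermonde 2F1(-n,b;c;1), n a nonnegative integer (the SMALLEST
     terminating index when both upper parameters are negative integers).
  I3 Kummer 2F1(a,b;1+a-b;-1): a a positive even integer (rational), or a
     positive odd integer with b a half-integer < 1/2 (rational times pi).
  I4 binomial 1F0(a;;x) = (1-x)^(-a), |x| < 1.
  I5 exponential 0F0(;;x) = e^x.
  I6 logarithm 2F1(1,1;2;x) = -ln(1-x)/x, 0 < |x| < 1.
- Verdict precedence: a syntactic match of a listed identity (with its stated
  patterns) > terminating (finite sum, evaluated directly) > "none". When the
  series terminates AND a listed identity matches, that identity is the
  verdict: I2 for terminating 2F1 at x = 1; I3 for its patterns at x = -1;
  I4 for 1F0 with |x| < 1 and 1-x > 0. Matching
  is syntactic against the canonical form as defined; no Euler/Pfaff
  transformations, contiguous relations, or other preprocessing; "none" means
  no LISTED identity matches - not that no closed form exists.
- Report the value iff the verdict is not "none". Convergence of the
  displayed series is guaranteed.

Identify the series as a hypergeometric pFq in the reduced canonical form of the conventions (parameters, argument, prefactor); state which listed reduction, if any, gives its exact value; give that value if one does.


x = -\frac{1}{2} here; the reduced form reads 2F1, upper {\frac{7}{6}, \frac{5}{4}}, lower {3}, C = -\frac{8}{7}. Verdict: none. Every listed pattern misses the 2F1 form at -\frac{1}{2}, upper {\frac{7}{6}, \frac{5}{4}}.

Structural cue: x = -\frac{1}{2} and k + 3/2 divides numerator and denominator alike; C = -8/7, x = -1/2 after cancelling.
Consecutive-term ratio: r(k) = -\frac{1}{2} * (k+\frac{7}{6}) (k+\frac{5}{4}) / [(k+3) (k+1)] - rational in k, leading ratio -\frac{1}{2}; with t_0 = -\frac{8}{7}, classification follows.


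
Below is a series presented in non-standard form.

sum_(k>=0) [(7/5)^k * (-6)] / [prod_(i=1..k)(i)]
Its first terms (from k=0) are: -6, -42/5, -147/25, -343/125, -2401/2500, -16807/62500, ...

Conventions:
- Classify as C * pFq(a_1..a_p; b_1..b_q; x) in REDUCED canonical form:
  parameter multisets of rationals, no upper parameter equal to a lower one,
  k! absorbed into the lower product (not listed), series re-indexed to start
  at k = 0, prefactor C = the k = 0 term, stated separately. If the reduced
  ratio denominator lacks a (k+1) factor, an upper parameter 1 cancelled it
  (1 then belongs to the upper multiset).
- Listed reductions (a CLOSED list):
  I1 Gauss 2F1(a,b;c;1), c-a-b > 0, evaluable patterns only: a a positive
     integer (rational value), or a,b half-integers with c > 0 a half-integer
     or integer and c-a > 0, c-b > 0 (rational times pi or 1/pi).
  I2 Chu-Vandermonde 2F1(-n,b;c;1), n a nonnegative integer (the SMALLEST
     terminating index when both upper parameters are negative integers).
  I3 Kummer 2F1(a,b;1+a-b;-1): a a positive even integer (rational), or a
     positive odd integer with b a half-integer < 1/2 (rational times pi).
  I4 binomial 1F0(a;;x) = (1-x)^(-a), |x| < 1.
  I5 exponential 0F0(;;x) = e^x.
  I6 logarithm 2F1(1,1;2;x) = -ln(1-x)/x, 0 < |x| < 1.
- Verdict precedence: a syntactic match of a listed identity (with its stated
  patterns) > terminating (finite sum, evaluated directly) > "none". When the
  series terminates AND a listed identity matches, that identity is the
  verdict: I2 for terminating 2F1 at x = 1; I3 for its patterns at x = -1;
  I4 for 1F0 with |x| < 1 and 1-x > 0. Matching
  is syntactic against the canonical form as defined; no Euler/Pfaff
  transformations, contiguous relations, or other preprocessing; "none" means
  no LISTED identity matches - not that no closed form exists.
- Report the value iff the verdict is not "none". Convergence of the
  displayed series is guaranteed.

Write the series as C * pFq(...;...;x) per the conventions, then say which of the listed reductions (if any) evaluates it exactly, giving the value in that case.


This is -6 * 0F0(-; -; 7/5) in reduced canonical form. Verdict: exponential (I5) fires (the 0F0 exponential series at x = 7/5). Exact value: (-6) * e^(7/5).

The tell: t_0 being -6, the product of the first k integers (prefactor -6) is k!.
Ratio: r(k) = (7/5) * 1 / [(k+1)] - rational in k, leading ratio (7/5); with t_0 = -6, classification follows.


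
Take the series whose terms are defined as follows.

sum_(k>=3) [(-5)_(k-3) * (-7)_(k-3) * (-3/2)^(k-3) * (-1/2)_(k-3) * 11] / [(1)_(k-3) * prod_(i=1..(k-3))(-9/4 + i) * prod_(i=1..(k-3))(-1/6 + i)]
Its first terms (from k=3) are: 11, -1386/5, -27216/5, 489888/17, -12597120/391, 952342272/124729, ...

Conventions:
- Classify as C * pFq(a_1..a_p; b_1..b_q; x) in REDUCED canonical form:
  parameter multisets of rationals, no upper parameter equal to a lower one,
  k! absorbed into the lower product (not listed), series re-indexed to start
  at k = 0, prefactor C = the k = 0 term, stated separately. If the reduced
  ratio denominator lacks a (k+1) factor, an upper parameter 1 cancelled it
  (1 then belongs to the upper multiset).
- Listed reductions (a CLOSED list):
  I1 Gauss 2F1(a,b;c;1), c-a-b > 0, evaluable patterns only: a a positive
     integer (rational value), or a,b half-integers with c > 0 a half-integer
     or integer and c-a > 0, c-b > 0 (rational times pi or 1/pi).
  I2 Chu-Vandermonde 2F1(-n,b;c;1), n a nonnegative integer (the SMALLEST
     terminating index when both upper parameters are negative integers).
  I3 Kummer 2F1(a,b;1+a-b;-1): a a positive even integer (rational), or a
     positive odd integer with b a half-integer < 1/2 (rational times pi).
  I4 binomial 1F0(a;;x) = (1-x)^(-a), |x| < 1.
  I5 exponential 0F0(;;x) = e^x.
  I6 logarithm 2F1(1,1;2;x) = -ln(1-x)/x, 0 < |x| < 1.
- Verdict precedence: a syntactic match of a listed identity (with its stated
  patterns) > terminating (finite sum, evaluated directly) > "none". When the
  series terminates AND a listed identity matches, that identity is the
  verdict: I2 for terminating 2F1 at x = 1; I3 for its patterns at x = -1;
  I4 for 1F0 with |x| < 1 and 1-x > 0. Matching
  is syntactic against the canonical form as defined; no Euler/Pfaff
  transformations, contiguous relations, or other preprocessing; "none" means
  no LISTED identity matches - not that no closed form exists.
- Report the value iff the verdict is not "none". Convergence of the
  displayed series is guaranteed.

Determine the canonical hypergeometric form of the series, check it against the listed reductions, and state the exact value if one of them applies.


Reduced: x = -3/2, 3F2, upper = {-7, -5, -1/2}, lower = {-5/4, 5/6}, C = 11. Verdict: terminating. (-5)_k vanishes past k = 5, leaving a 6-term sum, computed directly. Hence: -919792523/623645.

First insight: from the first term 11: (1)_k (C = 11, x = -3/2) is k! itself.
Term ratio: r(k) = (-3/2) * (k-7) (k-5) (k-1/2) / [(k-5/4) (k+5/6) (k+1)] - poly over poly, x = (-3/2) from leading terms; C = 11 at k = 0.


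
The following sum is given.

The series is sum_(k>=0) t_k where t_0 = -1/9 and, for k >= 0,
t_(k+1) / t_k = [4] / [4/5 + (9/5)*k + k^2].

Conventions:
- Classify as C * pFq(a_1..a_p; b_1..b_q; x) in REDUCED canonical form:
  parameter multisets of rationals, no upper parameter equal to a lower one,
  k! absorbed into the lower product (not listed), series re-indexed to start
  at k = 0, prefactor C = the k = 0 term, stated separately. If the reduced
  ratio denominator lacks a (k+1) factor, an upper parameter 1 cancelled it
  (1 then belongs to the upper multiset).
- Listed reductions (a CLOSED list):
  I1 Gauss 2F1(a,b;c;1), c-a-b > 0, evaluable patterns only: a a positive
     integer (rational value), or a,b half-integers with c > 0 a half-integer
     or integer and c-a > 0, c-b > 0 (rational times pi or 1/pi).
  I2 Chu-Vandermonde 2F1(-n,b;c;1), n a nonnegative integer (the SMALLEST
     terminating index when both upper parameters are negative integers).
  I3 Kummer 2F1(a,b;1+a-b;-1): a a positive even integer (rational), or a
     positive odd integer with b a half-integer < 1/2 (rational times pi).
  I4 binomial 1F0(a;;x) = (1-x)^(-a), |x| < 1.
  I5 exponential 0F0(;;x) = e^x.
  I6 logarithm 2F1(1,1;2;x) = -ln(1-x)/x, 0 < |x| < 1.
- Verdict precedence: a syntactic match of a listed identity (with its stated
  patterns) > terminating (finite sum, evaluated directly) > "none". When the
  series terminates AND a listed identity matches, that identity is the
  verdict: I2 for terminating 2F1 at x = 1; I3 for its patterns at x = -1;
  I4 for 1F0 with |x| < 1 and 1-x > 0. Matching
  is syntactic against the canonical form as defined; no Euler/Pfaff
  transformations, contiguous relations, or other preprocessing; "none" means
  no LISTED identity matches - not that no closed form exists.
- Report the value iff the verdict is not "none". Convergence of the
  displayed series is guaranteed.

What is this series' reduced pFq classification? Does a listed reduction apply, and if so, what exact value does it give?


With C = -1/9: the canonical form is 0F1(-; 4/5; 4). Verdict: none (x = 4): each listed identity misses the multisets {-} ; {4/5}.

Key step: t_0 = -1/9 here, and factor the ratio over Q (C = -1/9): negated roots = parameters.
Consecutive-term ratio: r(k) = 4 * 1 / [(k+4/5) (k+1)] ; factor over Q: parameters, x = 4, and C = -1/9.


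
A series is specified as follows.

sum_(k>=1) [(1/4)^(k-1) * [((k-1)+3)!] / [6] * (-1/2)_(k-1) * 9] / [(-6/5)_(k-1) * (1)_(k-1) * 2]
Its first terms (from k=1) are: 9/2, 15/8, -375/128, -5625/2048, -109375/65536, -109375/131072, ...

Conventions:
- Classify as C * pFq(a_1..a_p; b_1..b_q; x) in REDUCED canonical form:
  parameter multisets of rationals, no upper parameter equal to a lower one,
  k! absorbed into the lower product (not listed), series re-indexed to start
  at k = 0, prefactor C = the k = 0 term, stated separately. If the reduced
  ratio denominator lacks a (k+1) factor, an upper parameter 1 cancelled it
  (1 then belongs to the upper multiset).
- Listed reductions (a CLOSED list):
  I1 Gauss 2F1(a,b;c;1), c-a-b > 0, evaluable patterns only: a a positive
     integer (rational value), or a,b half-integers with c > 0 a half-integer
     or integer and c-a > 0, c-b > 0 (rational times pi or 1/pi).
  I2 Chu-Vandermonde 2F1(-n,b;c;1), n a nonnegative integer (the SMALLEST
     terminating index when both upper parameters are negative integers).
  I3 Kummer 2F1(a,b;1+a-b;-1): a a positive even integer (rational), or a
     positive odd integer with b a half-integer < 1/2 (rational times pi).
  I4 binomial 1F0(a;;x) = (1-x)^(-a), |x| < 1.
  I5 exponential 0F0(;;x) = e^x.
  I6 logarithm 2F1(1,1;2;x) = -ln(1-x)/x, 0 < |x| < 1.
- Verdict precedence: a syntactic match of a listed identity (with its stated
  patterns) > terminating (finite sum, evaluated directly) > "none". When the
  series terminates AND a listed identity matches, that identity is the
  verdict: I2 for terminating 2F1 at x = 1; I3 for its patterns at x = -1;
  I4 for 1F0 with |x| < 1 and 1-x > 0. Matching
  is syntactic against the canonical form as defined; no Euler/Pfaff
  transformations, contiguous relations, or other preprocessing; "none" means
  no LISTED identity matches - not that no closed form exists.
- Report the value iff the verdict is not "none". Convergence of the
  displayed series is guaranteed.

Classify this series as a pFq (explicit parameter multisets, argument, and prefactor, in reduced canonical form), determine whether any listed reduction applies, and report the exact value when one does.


Canonical form: C = 9/2 times 2F1 with upper {-1/2, 4}, lower {-6/5}, x = 1/4. Verdict: none (x = 1/4): each listed identity misses the multisets {-1/2, 4} ; {-6/5}.

The tell: with t_0 = 9/2, (1)_k (prefactor 9/2) is k! itself.
Step ratio: r(k) = (1/4) * (k-1/2) (k+4) / [(k-6/5) (k+1)] - poly over poly, x = (1/4) from leading terms; C = 9/2 at k = 0.


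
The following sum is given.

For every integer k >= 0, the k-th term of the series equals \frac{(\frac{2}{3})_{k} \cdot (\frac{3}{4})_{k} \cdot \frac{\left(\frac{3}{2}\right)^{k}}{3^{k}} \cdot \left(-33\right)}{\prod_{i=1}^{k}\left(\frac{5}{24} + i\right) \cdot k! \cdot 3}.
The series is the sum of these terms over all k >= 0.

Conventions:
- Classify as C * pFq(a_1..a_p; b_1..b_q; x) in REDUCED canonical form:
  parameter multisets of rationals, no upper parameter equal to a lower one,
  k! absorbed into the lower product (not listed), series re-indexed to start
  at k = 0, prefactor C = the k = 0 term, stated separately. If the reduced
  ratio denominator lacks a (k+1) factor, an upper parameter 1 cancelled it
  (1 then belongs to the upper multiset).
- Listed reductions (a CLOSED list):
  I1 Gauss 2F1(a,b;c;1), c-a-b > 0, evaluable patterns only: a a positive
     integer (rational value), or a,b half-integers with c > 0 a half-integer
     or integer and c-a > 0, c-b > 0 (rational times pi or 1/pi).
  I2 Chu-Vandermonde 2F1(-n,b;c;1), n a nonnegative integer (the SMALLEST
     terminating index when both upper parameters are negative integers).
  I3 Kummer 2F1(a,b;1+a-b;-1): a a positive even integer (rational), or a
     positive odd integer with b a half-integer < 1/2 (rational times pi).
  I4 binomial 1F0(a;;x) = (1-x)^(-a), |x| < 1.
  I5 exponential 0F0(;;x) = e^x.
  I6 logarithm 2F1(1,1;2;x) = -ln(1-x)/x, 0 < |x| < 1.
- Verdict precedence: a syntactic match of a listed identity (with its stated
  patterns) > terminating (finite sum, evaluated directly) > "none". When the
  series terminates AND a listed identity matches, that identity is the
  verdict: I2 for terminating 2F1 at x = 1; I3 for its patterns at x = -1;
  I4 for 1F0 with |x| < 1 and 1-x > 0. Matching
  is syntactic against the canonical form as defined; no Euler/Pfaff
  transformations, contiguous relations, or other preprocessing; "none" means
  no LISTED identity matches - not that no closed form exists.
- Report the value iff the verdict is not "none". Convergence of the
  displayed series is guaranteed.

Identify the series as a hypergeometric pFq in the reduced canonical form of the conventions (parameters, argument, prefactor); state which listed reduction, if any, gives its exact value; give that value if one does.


Structural cue: from the first term -11: the lower running product (C = -11, x = 1/2) is a rising factorial.
Consecutive-term ratio: r(k) = \frac{1}{2} * (k+\frac{2}{3}) (k+\frac{3}{4}) / [(k+\frac{29}{24}) (k+1)] - rational in k. x = \frac{1}{2}; t_0 = -11; negate the roots.

At argument \frac{1}{2}: a 2F1 with upper {\frac{2}{3}, \frac{3}{4}}, lower {\frac{29}{24}}, scaled by C = -11. Verdict: none. A 2F1 with upper {\frac{2}{3}, \frac{3}{4}} fits none of I1-I6 at x = \frac{1}{2}; the sum runs forever.


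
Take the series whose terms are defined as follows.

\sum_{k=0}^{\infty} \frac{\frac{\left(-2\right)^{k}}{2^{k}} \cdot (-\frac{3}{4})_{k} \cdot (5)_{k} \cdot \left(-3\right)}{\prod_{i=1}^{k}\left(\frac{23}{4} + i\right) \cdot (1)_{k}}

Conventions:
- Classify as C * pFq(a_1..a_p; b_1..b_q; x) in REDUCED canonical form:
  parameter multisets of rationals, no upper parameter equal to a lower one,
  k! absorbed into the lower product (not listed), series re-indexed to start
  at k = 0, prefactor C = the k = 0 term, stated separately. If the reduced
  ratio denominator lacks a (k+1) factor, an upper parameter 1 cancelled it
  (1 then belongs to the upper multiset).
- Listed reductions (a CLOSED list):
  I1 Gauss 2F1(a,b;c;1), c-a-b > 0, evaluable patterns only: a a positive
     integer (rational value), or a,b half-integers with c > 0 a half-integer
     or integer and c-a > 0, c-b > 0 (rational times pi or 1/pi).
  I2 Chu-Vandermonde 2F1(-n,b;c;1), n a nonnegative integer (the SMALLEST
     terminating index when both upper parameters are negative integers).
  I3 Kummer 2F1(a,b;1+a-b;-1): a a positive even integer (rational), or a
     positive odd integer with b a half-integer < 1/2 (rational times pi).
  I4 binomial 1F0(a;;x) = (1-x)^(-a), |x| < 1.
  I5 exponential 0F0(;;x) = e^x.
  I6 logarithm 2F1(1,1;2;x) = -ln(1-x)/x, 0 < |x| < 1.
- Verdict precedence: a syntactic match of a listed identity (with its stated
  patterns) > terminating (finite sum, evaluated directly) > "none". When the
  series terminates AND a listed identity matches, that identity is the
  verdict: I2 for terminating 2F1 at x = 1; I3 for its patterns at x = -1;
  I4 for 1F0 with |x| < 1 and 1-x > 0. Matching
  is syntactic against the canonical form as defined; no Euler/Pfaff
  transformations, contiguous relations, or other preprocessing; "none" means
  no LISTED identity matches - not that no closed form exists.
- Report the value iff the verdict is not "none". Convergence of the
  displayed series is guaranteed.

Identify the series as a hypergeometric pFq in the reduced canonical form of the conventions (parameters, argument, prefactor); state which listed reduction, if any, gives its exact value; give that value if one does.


First insight: t_0 = -3 here, and the two k-th powers (C = -3) combine into one argument.
Consecutive-term ratio: r(k) = -1 * (k-\frac{3}{4}) (k+5) / [(k+\frac{27}{4}) (k+1)] - rational in k, leading ratio -1; with t_0 = -3, classification follows.

The series (x = -1) is 2F1: upper {-\frac{3}{4}, 5}, lower {\frac{27}{4}}, prefactor -3. Verdict: none. Every listed pattern misses the 2F1 form at -1, upper {-\frac{3}{4}, 5}.
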